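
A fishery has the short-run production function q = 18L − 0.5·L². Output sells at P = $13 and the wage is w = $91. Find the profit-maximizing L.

The marginal product of L is MP_L = 18 − L.
A price-taking firm hires until the value of the marginal product equals the wage: P·MP_L = w, so 13·(18 − L) = 91.
Then 18 − L = 7, giving L = 11.

L* = 11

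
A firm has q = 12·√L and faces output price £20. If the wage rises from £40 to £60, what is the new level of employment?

L* = 4

From P·MP_L = w with MP_L = 6·L^(-1/2), the labor demand is L(w) = (120/w)^(2).
At w = 40: L = 9. At w = 60: L = 4.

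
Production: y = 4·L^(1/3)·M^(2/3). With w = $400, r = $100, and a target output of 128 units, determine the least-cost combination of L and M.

L* = 8, M* = 64

Cost minimization requires the marginal rate of technical substitution to equal the input-price ratio: MP_L/MP_M = w/r.
Here MP_L/MP_M = (1/3)·(M/L)/(2/3) = 0.5·(M/L). Setting this equal to 400/100 = 4 gives M = 8L.
Substituting into y = 128: 4·L^(1/3)·(8L)^(2/3) = 128.
Solving, L = 8 and M = 64.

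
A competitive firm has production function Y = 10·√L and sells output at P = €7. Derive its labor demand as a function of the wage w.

L(w) = 1225/w²

MP_L = (1/2)·10·L^(-1/2) = 5·L^(-1/2).
Setting P·MP_L = w: 35·L^(-1/2) = w.
Solving for L: L^(-1/2) = w/35, so L = (35/w)^(2).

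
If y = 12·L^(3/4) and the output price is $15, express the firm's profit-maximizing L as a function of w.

L(w) = (135/w)^(4)

MP_L = (3/4)·12·L^(-1/4) = 9·L^(-1/4).
Setting P·MP_L = w: 135·L^(-1/4) = w.
Solving for L: L^(-1/4) = w/135, so L = (135/w)^(4).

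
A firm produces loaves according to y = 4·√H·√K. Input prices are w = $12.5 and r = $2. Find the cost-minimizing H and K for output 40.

H* = 4, K* = 25

Cost minimization requires the marginal rate of technical substitution to equal the input-price ratio: MP_H/MP_K = w/r.
Here MP_H/MP_K = (1/2)·(K/H)/(1/2) = (K/H). Setting this equal to 12.5/2 = 6.25 gives K = 6.25H.
Substituting into y = 40: 4·H^(1/2)·(6.25H)^(1/2) = 40.
Solving, H = 4 and K = 25.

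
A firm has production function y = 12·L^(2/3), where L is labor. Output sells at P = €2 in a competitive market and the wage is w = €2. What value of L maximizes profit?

L* = 512

MP_L = (2/3)·12·L^(-1/3) = 8·L^(-1/3).
Profit maximization for a price taker requires P·MP_L = w: 2·8·L^(-1/3) = 2.
So L^(-1/3) = 0.125, which gives L = 512.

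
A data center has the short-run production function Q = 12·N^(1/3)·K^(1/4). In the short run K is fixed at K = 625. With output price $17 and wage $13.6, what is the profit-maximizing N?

N* = 125

With K = 625, MP_N = (1/3)·12·N^(-2/3)·625^(1/4) = 20·N^(-2/3).
Profit maximization for a price taker requires P·MP_N = w: 17·20·N^(-2/3) = 13.6.
So N^(-2/3) = 0.04, which gives N = 125.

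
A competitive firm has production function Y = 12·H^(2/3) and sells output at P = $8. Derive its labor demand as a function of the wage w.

H(w) = 262144/w³

MP_H = (2/3)·12·H^(-1/3) = 8·H^(-1/3).
Setting P·MP_H = w: 64·H^(-1/3) = w.
Solving for H: H^(-1/3) = w/64, so H = (64/w)^(3).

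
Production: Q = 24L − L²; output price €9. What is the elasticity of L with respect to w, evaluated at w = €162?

From P·MP_L = w with MP_L = 24 − 2L, labor demand is L(w) = (24 − w/9)/2.
dL/dw = −1/(18) = -1/18.
At w = 162, L = 3, so ε = (dL/dw)·(w/L) = (-1/18)·(162/3) = -3.

ε = -3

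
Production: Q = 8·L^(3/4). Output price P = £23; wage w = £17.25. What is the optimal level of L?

MP_L = (3/4)·8·L^(-1/4) = 6·L^(-1/4).
Profit maximization for a price taker requires P·MP_L = w: 23·6·L^(-1/4) = 17.25.
So L^(-1/4) = 0.125, which gives L = 4096.

L* = 4096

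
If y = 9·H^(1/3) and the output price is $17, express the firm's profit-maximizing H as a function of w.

H(w) = (51/w)^(3/2)

MP_H = (1/3)·9·H^(-2/3) = 3·H^(-2/3).
Setting P·MP_H = w: 51·H^(-2/3) = w.
Solving for H: H^(-2/3) = w/51, so H = (51/w)^(3/2).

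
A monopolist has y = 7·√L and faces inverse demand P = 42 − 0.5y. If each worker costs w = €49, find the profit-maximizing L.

L* = 4

Marginal revenue from the inverse demand is MR = 42 − y.
The marginal product is MP_L = 3.5·L^(-1/2).
A monopolist hires until marginal revenue product equals the wage: MR·MP_L = w.
At L, y = 7·√L. Substituting and solving: (42 − 7·√L)·3.5·L^(-1/2) = 49 gives L = 4.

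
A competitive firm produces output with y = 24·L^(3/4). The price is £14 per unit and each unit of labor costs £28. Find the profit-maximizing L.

MP_L = (3/4)·24·L^(-1/4) = 18·L^(-1/4).
Profit maximization for a price taker requires P·MP_L = w: 14·18·L^(-1/4) = 28.
So L^(-1/4) = 1/9, which gives L = 6561.

L* = 6561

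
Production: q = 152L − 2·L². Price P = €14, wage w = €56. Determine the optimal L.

The marginal product of L is MP_L = 152 − 4L.
A price-taking firm hires until the value of the marginal product equals the wage: P·MP_L = w, so 14·(152 − 4L) = 56.
Then 152 − 4L = 4, giving L = 37.

L* = 37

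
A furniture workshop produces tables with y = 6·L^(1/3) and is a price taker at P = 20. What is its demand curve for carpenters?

L(w) = (40/w)^(3/2)

MP_L = (1/3)·6·L^(-2/3) = 2·L^(-2/3).
Setting P·MP_L = w: 40·L^(-2/3) = w.
Solving for L: L^(-2/3) = w/40, so L = (40/w)^(3/2).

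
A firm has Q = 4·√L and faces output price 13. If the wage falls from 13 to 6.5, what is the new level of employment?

L* = 16

From P·MP_L = w with MP_L = 2·L^(-1/2), the labor demand is L(w) = (26/w)^(2).
At w = 13: L = 4. At w = 6.5: L = 16.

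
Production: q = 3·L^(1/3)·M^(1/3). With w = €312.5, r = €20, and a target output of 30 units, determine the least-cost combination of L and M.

Cost minimization requires the marginal rate of technical substitution to equal the input-price ratio: MP_L/MP_M = w/r.
Here MP_L/MP_M = (1/3)·(M/L)/(1/3) = (M/L). Setting this equal to 312.5/20 = 15.625 gives M = 15.625L.
Substituting into q = 30: 3·L^(1/3)·(15.625L)^(1/3) = 30.
Solving, L = 8 and M = 125.

L* = 8, M* = 125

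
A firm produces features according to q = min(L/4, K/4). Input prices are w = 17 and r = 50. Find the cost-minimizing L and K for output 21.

With a fixed-proportions technology, the cost-minimizing bundle uses no slack in either input: L/4 = K/4 = q.
So L = 4·21 = 84 and K = 4·21 = 84.

L* = 84, K* = 84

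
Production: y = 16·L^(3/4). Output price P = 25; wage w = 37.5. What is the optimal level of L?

L* = 4096

MP_L = (3/4)·16·L^(-1/4) = 12·L^(-1/4).
Profit maximization for a price taker requires P·MP_L = w: 25·12·L^(-1/4) = 37.5.
So L^(-1/4) = 0.125, which gives L = 4096.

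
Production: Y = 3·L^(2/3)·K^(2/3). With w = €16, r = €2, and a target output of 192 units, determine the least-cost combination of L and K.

Cost minimization requires the marginal rate of technical substitution to equal the input-price ratio: MP_L/MP_K = w/r.
Here MP_L/MP_K = (2/3)·(K/L)/(2/3) = (K/L). Setting this equal to 16/2 = 8 gives K = 8L.
Substituting into Y = 192: 3·L^(2/3)·(8L)^(2/3) = 192.
Solving, L = 8 and K = 64.

L* = 8, K* = 64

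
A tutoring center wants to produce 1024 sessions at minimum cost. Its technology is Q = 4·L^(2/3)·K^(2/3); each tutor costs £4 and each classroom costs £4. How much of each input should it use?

Cost minimization requires the marginal rate of technical substitution to equal the input-price ratio: MP_L/MP_K = w/r.
Here MP_L/MP_K = (2/3)·(K/L)/(2/3) = (K/L). Setting this equal to 4/4 = 1 gives K = L.
Substituting into Q = 1024: 4·L^(2/3)·(L)^(2/3) = 1024.
Solving, L = 64 and K = 64.

L* = 64, K* = 64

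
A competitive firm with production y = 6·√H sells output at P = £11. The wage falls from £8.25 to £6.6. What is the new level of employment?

H* = 25

From P·MP_H = w with MP_H = 3·H^(-1/2), the labor demand is H(w) = (33/w)^(2).
At w = 8.25: H = 16. At w = 6.6: H = 25.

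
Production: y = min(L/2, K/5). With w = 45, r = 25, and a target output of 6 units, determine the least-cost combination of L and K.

L* = 12, K* = 30

With a fixed-proportions technology, the cost-minimizing bundle uses no slack in either input: L/2 = K/5 = y.
So L = 2·6 = 12 and K = 5·6 = 30.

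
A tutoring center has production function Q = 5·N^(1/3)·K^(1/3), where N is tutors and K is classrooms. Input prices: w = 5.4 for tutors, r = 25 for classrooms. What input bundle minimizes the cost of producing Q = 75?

N* = 125, K* = 27

Cost minimization requires the marginal rate of technical substitution to equal the input-price ratio: MP_N/MP_K = w/r.
Here MP_N/MP_K = (1/3)·(K/N)/(1/3) = (K/N). Setting this equal to 5.4/25 = 0.216 gives K = 0.216N.
Substituting into Q = 75: 5·N^(1/3)·(0.216N)^(1/3) = 75.
Solving, N = 125 and K = 27.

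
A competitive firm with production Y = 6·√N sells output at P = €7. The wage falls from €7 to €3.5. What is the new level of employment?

From P·MP_N = w with MP_N = 3·N^(-1/2), the labor demand is N(w) = (21/w)^(2).
At w = 7: N = 9. At w = 3.5: N = 36.

N* = 36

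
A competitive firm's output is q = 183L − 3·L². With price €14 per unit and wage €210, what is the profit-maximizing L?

The marginal product of L is MP_L = 183 − 6L.
A price-taking firm hires until the value of the marginal product equals the wage: P·MP_L = w, so 14·(183 − 6L) = 210.
Then 183 − 6L = 15, giving L = 28.

L* = 28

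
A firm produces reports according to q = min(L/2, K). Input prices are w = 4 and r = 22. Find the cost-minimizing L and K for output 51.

L* = 102, K* = 51

With a fixed-proportions technology, the cost-minimizing bundle uses no slack in either input: L/2 = K = q.
So L = 2·51 = 102 and K = 51.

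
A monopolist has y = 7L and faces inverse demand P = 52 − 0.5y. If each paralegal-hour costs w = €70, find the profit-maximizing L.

Marginal revenue from the inverse demand is MR = 52 − y.
The marginal product is MP_L = 7.
A monopolist hires until marginal revenue product equals the wage: MR·MP_L = w.
(52 − 7L)·7 = 70, so L = 6.

L* = 6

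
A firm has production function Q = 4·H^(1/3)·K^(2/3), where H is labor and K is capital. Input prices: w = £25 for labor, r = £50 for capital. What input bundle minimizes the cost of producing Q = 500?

H* = 125, K* = 125

Cost minimization requires the marginal rate of technical substitution to equal the input-price ratio: MP_H/MP_K = w/r.
Here MP_H/MP_K = (1/3)·(K/H)/(2/3) = 0.5·(K/H). Setting this equal to 25/50 = 0.5 gives K = H.
Substituting into Q = 500: 4·H^(1/3)·(H)^(2/3) = 500.
Solving, H = 125 and K = 125.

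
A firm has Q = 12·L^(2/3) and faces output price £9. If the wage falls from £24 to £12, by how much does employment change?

ΔL = 189

From P·MP_L = w with MP_L = 8·L^(-1/3), the labor demand is L(w) = (72/w)^(3).
At w = 24: L = 27. At w = 12: L = 216.
ΔL = 216 − 27 = 189.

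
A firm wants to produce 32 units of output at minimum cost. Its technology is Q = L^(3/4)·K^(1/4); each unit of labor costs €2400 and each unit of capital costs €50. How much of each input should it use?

L* = 16, K* = 256

Cost minimization requires the marginal rate of technical substitution to equal the input-price ratio: MP_L/MP_K = w/r.
Here MP_L/MP_K = (3/4)·(K/L)/(1/4) = 3·(K/L). Setting this equal to 2400/50 = 48 gives K = 16L.
Substituting into Q = 32: L^(3/4)·(16L)^(1/4) = 32.
Solving, L = 16 and K = 256.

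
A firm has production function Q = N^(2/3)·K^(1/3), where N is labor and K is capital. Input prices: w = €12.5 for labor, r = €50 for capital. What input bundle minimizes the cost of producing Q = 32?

Cost minimization requires the marginal rate of technical substitution to equal the input-price ratio: MP_N/MP_K = w/r.
Here MP_N/MP_K = (2/3)·(K/N)/(1/3) = 2·(K/N). Setting this equal to 12.5/50 = 0.25 gives K = 0.125N.
Substituting into Q = 32: N^(2/3)·(0.125N)^(1/3) = 32.
Solving, N = 64 and K = 8.

N* = 64, K* = 8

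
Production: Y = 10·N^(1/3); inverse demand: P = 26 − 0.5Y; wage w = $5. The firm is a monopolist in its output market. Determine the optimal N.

N* = 8

Marginal revenue from the inverse demand is MR = 26 − Y.
The marginal product is MP_N = (10/3)·N^(-2/3).
A monopolist hires until marginal revenue product equals the wage: MR·MP_N = w.
At N, Y = 10·N^(1/3). Substituting and solving: (26 − 10·N^(1/3))·(10/3)·N^(-2/3) = 5 gives N = 8.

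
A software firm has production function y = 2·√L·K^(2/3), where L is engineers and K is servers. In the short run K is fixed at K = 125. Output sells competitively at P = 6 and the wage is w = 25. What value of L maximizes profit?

L* = 36

With K = 125, MP_L = (1/2)·2·L^(-1/2)·125^(2/3) = 25·L^(-1/2).
Profit maximization for a price taker requires P·MP_L = w: 6·25·L^(-1/2) = 25.
So L^(-1/2) = 1/6, which gives L = 36.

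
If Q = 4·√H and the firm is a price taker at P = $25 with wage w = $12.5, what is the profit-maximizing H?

H* = 16

MP_H = (1/2)·4·H^(-1/2) = 2·H^(-1/2).
Profit maximization for a price taker requires P·MP_H = w: 25·2·H^(-1/2) = 12.5.
So H^(-1/2) = 0.25, which gives H = 16.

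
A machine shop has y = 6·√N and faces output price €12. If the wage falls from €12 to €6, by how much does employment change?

ΔN = 27

From P·MP_N = w with MP_N = 3·N^(-1/2), the labor demand is N(w) = (36/w)^(2).
At w = 12: N = 9. At w = 6: N = 36.
ΔN = 36 − 9 = 27.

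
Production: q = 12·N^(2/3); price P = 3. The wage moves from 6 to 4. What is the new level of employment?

N* = 216

From P·MP_N = w with MP_N = 8·N^(-1/3), the labor demand is N(w) = (24/w)^(3).
At w = 6: N = 64. At w = 4: N = 216.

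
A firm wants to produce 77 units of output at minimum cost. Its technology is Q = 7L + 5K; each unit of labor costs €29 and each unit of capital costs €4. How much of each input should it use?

The inputs are perfect substitutes, so the firm uses whichever has the lower cost per unit of output.
Cost per unit of output via L is w/7 = 29/7; via K it is r/5 = 0.8. K is cheaper.
Producing Q = 77 with K alone: L = 0, K = 15.4.

L* = 0, K* = 15.4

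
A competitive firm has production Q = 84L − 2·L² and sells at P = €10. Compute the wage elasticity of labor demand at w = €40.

From P·MP_L = w with MP_L = 84 − 4L, labor demand is L(w) = (84 − w/10)/4.
dL/dw = −1/(40) = -0.025.
At w = 40, L = 20, so ε = (dL/dw)·(w/L) = (-0.025)·(40/20) = -0.05.

ε = -0.05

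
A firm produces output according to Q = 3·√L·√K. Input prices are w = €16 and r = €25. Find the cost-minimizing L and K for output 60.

Cost minimization requires the marginal rate of technical substitution to equal the input-price ratio: MP_L/MP_K = w/r.
Here MP_L/MP_K = (1/2)·(K/L)/(1/2) = (K/L). Setting this equal to 16/25 = 0.64 gives K = 0.64L.
Substituting into Q = 60: 3·L^(1/2)·(0.64L)^(1/2) = 60.
Solving, L = 25 and K = 16.

L* = 25, K* = 16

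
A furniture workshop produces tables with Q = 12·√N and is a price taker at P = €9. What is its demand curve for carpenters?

N(w) = 2916/w²

MP_N = (1/2)·12·N^(-1/2) = 6·N^(-1/2).
Setting P·MP_N = w: 54·N^(-1/2) = w.
Solving for N: N^(-1/2) = w/54, so N = (54/w)^(2).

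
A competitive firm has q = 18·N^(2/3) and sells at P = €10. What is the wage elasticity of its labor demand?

ε = -3

MP_N = (2/3)·18·N^(-1/3), so P·MP_N = w gives 120·N^(-1/3) = w.
Solving, N(w) = (120/w)^(3). This is a constant-elasticity form: N ∝ w^(−3), so ε = −3.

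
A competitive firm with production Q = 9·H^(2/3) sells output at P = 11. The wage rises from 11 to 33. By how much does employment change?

From P·MP_H = w with MP_H = 6·H^(-1/3), the labor demand is H(w) = (66/w)^(3).
At w = 11: H = 216. At w = 33: H = 8.
ΔH = 8 − 216 = -208.

ΔH = -208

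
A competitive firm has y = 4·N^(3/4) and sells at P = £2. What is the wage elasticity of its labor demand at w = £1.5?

ε = -4

MP_N = (3/4)·4·N^(-1/4), so P·MP_N = w gives 6·N^(-1/4) = w.
Solving, N(w) = (6/w)^(4). This is a constant-elasticity form: N ∝ w^(−4), so ε = −4.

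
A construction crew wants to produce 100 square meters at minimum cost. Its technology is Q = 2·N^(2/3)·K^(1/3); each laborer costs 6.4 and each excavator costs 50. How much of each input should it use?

N* = 125, K* = 8

Cost minimization requires the marginal rate of technical substitution to equal the input-price ratio: MP_N/MP_K = w/r.
Here MP_N/MP_K = (2/3)·(K/N)/(1/3) = 2·(K/N). Setting this equal to 6.4/50 = 0.128 gives K = 0.064N.
Substituting into Q = 100: 2·N^(2/3)·(0.064N)^(1/3) = 100.
Solving, N = 125 and K = 8.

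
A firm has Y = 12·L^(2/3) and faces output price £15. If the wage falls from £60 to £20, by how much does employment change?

ΔL = 208

From P·MP_L = w with MP_L = 8·L^(-1/3), the labor demand is L(w) = (120/w)^(3).
At w = 60: L = 8. At w = 20: L = 216.
ΔL = 216 − 8 = 208.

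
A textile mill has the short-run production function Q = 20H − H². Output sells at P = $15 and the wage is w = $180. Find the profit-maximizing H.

The marginal product of H is MP_H = 20 − 2H.
A price-taking firm hires until the value of the marginal product equals the wage: P·MP_H = w, so 15·(20 − 2H) = 180.
Then 20 − 2H = 12, giving H = 4.

H* = 4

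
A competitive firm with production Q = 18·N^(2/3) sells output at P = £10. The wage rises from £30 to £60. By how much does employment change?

ΔN = -56

From P·MP_N = w with MP_N = 12·N^(-1/3), the labor demand is N(w) = (120/w)^(3).
At w = 30: N = 64. At w = 60: N = 8.
ΔN = 8 − 64 = -56.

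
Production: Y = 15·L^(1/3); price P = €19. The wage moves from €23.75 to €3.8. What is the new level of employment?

L* = 125

From P·MP_L = w with MP_L = 5·L^(-2/3), the labor demand is L(w) = (95/w)^(3/2).
At w = 23.75: L = 8. At w = 3.8: L = 125.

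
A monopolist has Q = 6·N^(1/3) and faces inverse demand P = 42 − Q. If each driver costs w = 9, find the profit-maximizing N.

N* = 8

Marginal revenue from the inverse demand is MR = 42 − 2Q.
The marginal product is MP_N = 2·N^(-2/3).
A monopolist hires until marginal revenue product equals the wage: MR·MP_N = w.
At N, Q = 6·N^(1/3). Substituting and solving: (42 − 12·N^(1/3))·2·N^(-2/3) = 9 gives N = 8.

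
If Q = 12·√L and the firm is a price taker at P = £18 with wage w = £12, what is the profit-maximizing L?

MP_L = (1/2)·12·L^(-1/2) = 6·L^(-1/2).
Profit maximization for a price taker requires P·MP_L = w: 18·6·L^(-1/2) = 12.
So L^(-1/2) = 1/9, which gives L = 81.

L* = 81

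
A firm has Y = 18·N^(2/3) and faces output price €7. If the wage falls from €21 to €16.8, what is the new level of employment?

N* = 125

From P·MP_N = w with MP_N = 12·N^(-1/3), the labor demand is N(w) = (84/w)^(3).
At w = 21: N = 64. At w = 16.8: N = 125.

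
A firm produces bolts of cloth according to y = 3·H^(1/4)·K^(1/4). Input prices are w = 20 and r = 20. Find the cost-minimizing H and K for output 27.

H* = 81, K* = 81

Cost minimization requires the marginal rate of technical substitution to equal the input-price ratio: MP_H/MP_K = w/r.
Here MP_H/MP_K = (1/4)·(K/H)/(1/4) = (K/H). Setting this equal to 20/20 = 1 gives K = H.
Substituting into y = 27: 3·H^(1/4)·(H)^(1/4) = 27.
Solving, H = 81 and K = 81.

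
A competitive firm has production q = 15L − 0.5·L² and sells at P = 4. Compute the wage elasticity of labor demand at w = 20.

From P·MP_L = w with MP_L = 15 − L, labor demand is L(w) = 15 − w/4.
dL/dw = −1/(4) = -0.25.
At w = 20, L = 10, so ε = (dL/dw)·(w/L) = (-0.25)·(20/10) = -0.5.

ε = -0.5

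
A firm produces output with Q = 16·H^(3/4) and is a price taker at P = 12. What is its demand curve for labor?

MP_H = (3/4)·16·H^(-1/4) = 12·H^(-1/4).
Setting P·MP_H = w: 144·H^(-1/4) = w.
Solving for H: H^(-1/4) = w/144, so H = (144/w)^(4).

H(w) = (144/w)^(4)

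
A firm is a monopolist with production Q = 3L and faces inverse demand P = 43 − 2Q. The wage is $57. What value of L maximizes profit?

Marginal revenue from the inverse demand is MR = 43 − 4Q.
The marginal product is MP_L = 3.
A monopolist hires until marginal revenue product equals the wage: MR·MP_L = w.
(43 − 12L)·3 = 57, so L = 2.

L* = 2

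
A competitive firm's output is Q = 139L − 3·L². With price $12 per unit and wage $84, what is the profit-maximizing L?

L* = 22

The marginal product of L is MP_L = 139 − 6L.
A price-taking firm hires until the value of the marginal product equals the wage: P·MP_L = w, so 12·(139 − 6L) = 84.
Then 139 − 6L = 7, giving L = 22.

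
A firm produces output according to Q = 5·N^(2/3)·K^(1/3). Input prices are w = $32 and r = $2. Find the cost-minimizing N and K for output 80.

Cost minimization requires the marginal rate of technical substitution to equal the input-price ratio: MP_N/MP_K = w/r.
Here MP_N/MP_K = (2/3)·(K/N)/(1/3) = 2·(K/N). Setting this equal to 32/2 = 16 gives K = 8N.
Substituting into Q = 80: 5·N^(2/3)·(8N)^(1/3) = 80.
Solving, N = 8 and K = 64.

N* = 8, K* = 64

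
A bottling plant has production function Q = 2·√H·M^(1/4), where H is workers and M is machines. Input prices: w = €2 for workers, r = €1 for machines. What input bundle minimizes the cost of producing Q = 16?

Cost minimization requires the marginal rate of technical substitution to equal the input-price ratio: MP_H/MP_M = w/r.
Here MP_H/MP_M = (1/2)·(M/H)/(1/4) = 2·(M/H). Setting this equal to 2/1 = 2 gives M = H.
Substituting into Q = 16: 2·H^(1/2)·(H)^(1/4) = 16.
Solving, H = 16 and M = 16.

H* = 16, M* = 16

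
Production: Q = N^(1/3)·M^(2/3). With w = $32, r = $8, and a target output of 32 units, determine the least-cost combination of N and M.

Cost minimization requires the marginal rate of technical substitution to equal the input-price ratio: MP_N/MP_M = w/r.
Here MP_N/MP_M = (1/3)·(M/N)/(2/3) = 0.5·(M/N). Setting this equal to 32/8 = 4 gives M = 8N.
Substituting into Q = 32: N^(1/3)·(8N)^(2/3) = 32.
Solving, N = 8 and M = 64.

N* = 8, M* = 64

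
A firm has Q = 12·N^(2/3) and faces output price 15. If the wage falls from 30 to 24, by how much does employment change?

From P·MP_N = w with MP_N = 8·N^(-1/3), the labor demand is N(w) = (120/w)^(3).
At w = 30: N = 64. At w = 24: N = 125.
ΔN = 125 − 64 = 61.

ΔN = 61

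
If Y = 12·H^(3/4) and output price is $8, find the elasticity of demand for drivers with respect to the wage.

ε = -4

MP_H = (3/4)·12·H^(-1/4), so P·MP_H = w gives 72·H^(-1/4) = w.
Solving, H(w) = (72/w)^(4). This is a constant-elasticity form: H ∝ w^(−4), so ε = −4.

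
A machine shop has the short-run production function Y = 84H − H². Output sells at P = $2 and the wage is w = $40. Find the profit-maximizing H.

H* = 32

The marginal product of H is MP_H = 84 − 2H.
A price-taking firm hires until the value of the marginal product equals the wage: P·MP_H = w, so 2·(84 − 2H) = 40.
Then 84 − 2H = 20, giving H = 32.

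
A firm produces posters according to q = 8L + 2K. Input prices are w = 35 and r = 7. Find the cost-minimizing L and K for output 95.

L* = 0, K* = 47.5

The inputs are perfect substitutes, so the firm uses whichever has the lower cost per unit of output.
Cost per unit of output via L is w/8 = 4.375; via K it is r/2 = 3.5. K is cheaper.
Producing q = 95 with K alone: L = 0, K = 47.5.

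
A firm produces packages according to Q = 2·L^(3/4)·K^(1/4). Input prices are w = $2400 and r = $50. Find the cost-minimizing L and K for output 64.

L* = 16, K* = 256

Cost minimization requires the marginal rate of technical substitution to equal the input-price ratio: MP_L/MP_K = w/r.
Here MP_L/MP_K = (3/4)·(K/L)/(1/4) = 3·(K/L). Setting this equal to 2400/50 = 48 gives K = 16L.
Substituting into Q = 64: 2·L^(3/4)·(16L)^(1/4) = 64.
Solving, L = 16 and K = 256.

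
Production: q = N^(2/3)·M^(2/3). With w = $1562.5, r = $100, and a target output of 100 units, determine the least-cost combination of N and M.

N* = 8, M* = 125

Cost minimization requires the marginal rate of technical substitution to equal the input-price ratio: MP_N/MP_M = w/r.
Here MP_N/MP_M = (2/3)·(M/N)/(2/3) = (M/N). Setting this equal to 1562.5/100 = 15.625 gives M = 15.625N.
Substituting into q = 100: N^(2/3)·(15.625N)^(2/3) = 100.
Solving, N = 8 and M = 125.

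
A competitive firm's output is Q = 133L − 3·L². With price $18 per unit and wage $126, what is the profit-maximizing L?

The marginal product of L is MP_L = 133 − 6L.
A price-taking firm hires until the value of the marginal product equals the wage: P·MP_L = w, so 18·(133 − 6L) = 126.
Then 133 − 6L = 7, giving L = 21.

L* = 21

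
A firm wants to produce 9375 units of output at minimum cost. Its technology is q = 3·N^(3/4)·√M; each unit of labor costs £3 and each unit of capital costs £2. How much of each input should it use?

N* = 625, M* = 625

Cost minimization requires the marginal rate of technical substitution to equal the input-price ratio: MP_N/MP_M = w/r.
Here MP_N/MP_M = (3/4)·(M/N)/(1/2) = 1.5·(M/N). Setting this equal to 3/2 = 1.5 gives M = N.
Substituting into q = 9375: 3·N^(3/4)·(N)^(1/2) = 9375.
Solving, N = 625 and M = 625.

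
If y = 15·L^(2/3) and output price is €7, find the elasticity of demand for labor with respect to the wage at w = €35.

MP_L = (2/3)·15·L^(-1/3), so P·MP_L = w gives 70·L^(-1/3) = w.
Solving, L(w) = (70/w)^(3). This is a constant-elasticity form: L ∝ w^(−3), so ε = −3.

ε = -3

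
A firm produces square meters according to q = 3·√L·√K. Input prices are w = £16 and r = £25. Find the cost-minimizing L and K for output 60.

L* = 25, K* = 16

Cost minimization requires the marginal rate of technical substitution to equal the input-price ratio: MP_L/MP_K = w/r.
Here MP_L/MP_K = (1/2)·(K/L)/(1/2) = (K/L). Setting this equal to 16/25 = 0.64 gives K = 0.64L.
Substituting into q = 60: 3·L^(1/2)·(0.64L)^(1/2) = 60.
Solving, L = 25 and K = 16.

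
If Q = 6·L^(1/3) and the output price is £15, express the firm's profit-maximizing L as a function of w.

L(w) = (30/w)^(3/2)

MP_L = (1/3)·6·L^(-2/3) = 2·L^(-2/3).
Setting P·MP_L = w: 30·L^(-2/3) = w.
Solving for L: L^(-2/3) = w/30, so L = (30/w)^(3/2).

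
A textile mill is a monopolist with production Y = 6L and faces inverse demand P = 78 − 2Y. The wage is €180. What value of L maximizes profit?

Marginal revenue from the inverse demand is MR = 78 − 4Y.
The marginal product is MP_L = 6.
A monopolist hires until marginal revenue product equals the wage: MR·MP_L = w.
(78 − 24L)·6 = 180, so L = 2.

L* = 2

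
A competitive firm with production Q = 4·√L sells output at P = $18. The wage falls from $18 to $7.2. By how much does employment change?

ΔL = 21

From P·MP_L = w with MP_L = 2·L^(-1/2), the labor demand is L(w) = (36/w)^(2).
At w = 18: L = 4. At w = 7.2: L = 25.
ΔL = 25 − 4 = 21.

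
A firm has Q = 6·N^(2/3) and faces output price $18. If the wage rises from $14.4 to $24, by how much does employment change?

From P·MP_N = w with MP_N = 4·N^(-1/3), the labor demand is N(w) = (72/w)^(3).
At w = 14.4: N = 125. At w = 24: N = 27.
ΔN = 27 − 125 = -98.

ΔN = -98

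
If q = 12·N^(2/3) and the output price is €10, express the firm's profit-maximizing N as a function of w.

MP_N = (2/3)·12·N^(-1/3) = 8·N^(-1/3).
Setting P·MP_N = w: 80·N^(-1/3) = w.
Solving for N: N^(-1/3) = w/80, so N = (80/w)^(3).

N(w) = 512000/w³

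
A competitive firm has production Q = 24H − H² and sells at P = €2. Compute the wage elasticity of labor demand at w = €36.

From P·MP_H = w with MP_H = 24 − 2H, labor demand is H(w) = (24 − w/2)/2.
dH/dw = −1/(4) = -0.25.
At w = 36, H = 3, so ε = (dH/dw)·(w/H) = (-0.25)·(36/3) = -3.

ε = -3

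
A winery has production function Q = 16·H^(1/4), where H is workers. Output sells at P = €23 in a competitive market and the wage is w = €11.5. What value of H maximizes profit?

MP_H = (1/4)·16·H^(-3/4) = 4·H^(-3/4).
Profit maximization for a price taker requires P·MP_H = w: 23·4·H^(-3/4) = 11.5.
So H^(-3/4) = 0.125, which gives H = 16.

H* = 16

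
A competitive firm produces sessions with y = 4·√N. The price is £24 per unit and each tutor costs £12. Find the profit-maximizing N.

MP_N = (1/2)·4·N^(-1/2) = 2·N^(-1/2).
Profit maximization for a price taker requires P·MP_N = w: 24·2·N^(-1/2) = 12.
So N^(-1/2) = 0.25, which gives N = 16.

N* = 16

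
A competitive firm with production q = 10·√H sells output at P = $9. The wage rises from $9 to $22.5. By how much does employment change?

ΔH = -21

From P·MP_H = w with MP_H = 5·H^(-1/2), the labor demand is H(w) = (45/w)^(2).
At w = 9: H = 25. At w = 22.5: H = 4.
ΔH = 4 − 25 = -21.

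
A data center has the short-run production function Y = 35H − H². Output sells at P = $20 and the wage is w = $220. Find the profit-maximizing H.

The marginal product of H is MP_H = 35 − 2H.
A price-taking firm hires until the value of the marginal product equals the wage: P·MP_H = w, so 20·(35 − 2H) = 220.
Then 35 − 2H = 11, giving H = 12.

H* = 12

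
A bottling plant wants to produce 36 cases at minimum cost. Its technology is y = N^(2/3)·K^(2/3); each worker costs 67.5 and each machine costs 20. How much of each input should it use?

N* = 8, K* = 27

Cost minimization requires the marginal rate of technical substitution to equal the input-price ratio: MP_N/MP_K = w/r.
Here MP_N/MP_K = (2/3)·(K/N)/(2/3) = (K/N). Setting this equal to 67.5/20 = 3.375 gives K = 3.375N.
Substituting into y = 36: N^(2/3)·(3.375N)^(2/3) = 36.
Solving, N = 8 and K = 27.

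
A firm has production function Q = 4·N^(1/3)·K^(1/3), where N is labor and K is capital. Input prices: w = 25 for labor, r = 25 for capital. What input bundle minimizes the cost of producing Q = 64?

N* = 64, K* = 64

Cost minimization requires the marginal rate of technical substitution to equal the input-price ratio: MP_N/MP_K = w/r.
Here MP_N/MP_K = (1/3)·(K/N)/(1/3) = (K/N). Setting this equal to 25/25 = 1 gives K = N.
Substituting into Q = 64: 4·N^(1/3)·(N)^(1/3) = 64.
Solving, N = 64 and K = 64.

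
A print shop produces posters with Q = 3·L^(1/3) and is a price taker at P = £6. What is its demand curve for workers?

L(w) = (6/w)^(3/2)

MP_L = (1/3)·3·L^(-2/3) = L^(-2/3).
Setting P·MP_L = w: 6·L^(-2/3) = w.
Solving for L: L^(-2/3) = w/6, so L = (6/w)^(3/2).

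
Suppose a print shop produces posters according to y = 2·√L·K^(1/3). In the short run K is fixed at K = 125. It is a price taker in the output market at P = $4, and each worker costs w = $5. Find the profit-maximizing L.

L* = 16

With K = 125, MP_L = (1/2)·2·L^(-1/2)·125^(1/3) = 5·L^(-1/2).
Profit maximization for a price taker requires P·MP_L = w: 4·5·L^(-1/2) = 5.
So L^(-1/2) = 0.25, which gives L = 16.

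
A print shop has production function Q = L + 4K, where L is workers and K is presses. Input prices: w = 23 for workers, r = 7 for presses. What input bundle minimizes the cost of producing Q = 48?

The inputs are perfect substitutes, so the firm uses whichever has the lower cost per unit of output.
Cost per unit of output via L is 23; via K it is 1.75. K is cheaper.
Producing Q = 48 with K alone: L = 0, K = 12.

L* = 0, K* = 12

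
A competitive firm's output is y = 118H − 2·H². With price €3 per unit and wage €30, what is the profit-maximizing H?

The marginal product of H is MP_H = 118 − 4H.
A price-taking firm hires until the value of the marginal product equals the wage: P·MP_H = w, so 3·(118 − 4H) = 30.
Then 118 − 4H = 10, giving H = 27.

H* = 27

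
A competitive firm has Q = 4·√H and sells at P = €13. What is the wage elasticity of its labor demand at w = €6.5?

ε = -2

MP_H = (1/2)·4·H^(-1/2), so P·MP_H = w gives 26·H^(-1/2) = w.
Solving, H(w) = (26/w)^(2). This is a constant-elasticity form: H ∝ w^(−2), so ε = −2.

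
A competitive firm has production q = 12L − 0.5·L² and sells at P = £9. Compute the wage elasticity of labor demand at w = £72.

From P·MP_L = w with MP_L = 12 − L, labor demand is L(w) = 12 − w/9.
dL/dw = −1/(9) = -1/9.
At w = 72, L = 4, so ε = (dL/dw)·(w/L) = (-1/9)·(72/4) = -2.

ε = -2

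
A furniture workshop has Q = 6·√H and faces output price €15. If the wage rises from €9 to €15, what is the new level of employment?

H* = 9

From P·MP_H = w with MP_H = 3·H^(-1/2), the labor demand is H(w) = (45/w)^(2).
At w = 9: H = 25. At w = 15: H = 9.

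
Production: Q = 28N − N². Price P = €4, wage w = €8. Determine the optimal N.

The marginal product of N is MP_N = 28 − 2N.
A price-taking firm hires until the value of the marginal product equals the wage: P·MP_N = w, so 4·(28 − 2N) = 8.
Then 28 − 2N = 2, giving N = 13.

N* = 13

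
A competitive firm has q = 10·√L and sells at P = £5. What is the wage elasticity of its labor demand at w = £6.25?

MP_L = (1/2)·10·L^(-1/2), so P·MP_L = w gives 25·L^(-1/2) = w.
Solving, L(w) = (25/w)^(2). This is a constant-elasticity form: L ∝ w^(−2), so ε = −2.

ε = -2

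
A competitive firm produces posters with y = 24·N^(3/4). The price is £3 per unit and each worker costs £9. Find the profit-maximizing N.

N* = 1296

MP_N = (3/4)·24·N^(-1/4) = 18·N^(-1/4).
Profit maximization for a price taker requires P·MP_N = w: 3·18·N^(-1/4) = 9.
So N^(-1/4) = 1/6, which gives N = 1296.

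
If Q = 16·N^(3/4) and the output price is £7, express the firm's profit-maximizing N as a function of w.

MP_N = (3/4)·16·N^(-1/4) = 12·N^(-1/4).
Setting P·MP_N = w: 84·N^(-1/4) = w.
Solving for N: N^(-1/4) = w/84, so N = (84/w)^(4).

N(w) = (84/w)^(4)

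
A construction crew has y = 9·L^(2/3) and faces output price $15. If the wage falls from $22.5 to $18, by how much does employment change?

ΔL = 61

From P·MP_L = w with MP_L = 6·L^(-1/3), the labor demand is L(w) = (90/w)^(3).
At w = 22.5: L = 64. At w = 18: L = 125.
ΔL = 125 − 64 = 61.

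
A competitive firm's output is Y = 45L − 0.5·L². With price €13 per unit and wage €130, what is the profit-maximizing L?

L* = 35

The marginal product of L is MP_L = 45 − L.
A price-taking firm hires until the value of the marginal product equals the wage: P·MP_L = w, so 13·(45 − L) = 130.
Then 45 − L = 10, giving L = 35.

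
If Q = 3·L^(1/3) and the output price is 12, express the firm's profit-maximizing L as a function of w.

MP_L = (1/3)·3·L^(-2/3) = L^(-2/3).
Setting P·MP_L = w: 12·L^(-2/3) = w.
Solving for L: L^(-2/3) = w/12, so L = (12/w)^(3/2).

L(w) = (12/w)^(3/2)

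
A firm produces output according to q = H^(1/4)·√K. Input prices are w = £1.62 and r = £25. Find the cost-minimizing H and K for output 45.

H* = 625, K* = 81

Cost minimization requires the marginal rate of technical substitution to equal the input-price ratio: MP_H/MP_K = w/r.
Here MP_H/MP_K = (1/4)·(K/H)/(1/2) = 0.5·(K/H). Setting this equal to 1.62/25 = 0.0648 gives K = 0.1296H.
Substituting into q = 45: H^(1/4)·(0.1296H)^(1/2) = 45.
Solving, H = 625 and K = 81.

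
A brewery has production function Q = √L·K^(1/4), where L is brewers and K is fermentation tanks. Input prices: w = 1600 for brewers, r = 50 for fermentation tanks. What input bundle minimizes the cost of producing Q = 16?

L* = 16, K* = 256

Cost minimization requires the marginal rate of technical substitution to equal the input-price ratio: MP_L/MP_K = w/r.
Here MP_L/MP_K = (1/2)·(K/L)/(1/4) = 2·(K/L). Setting this equal to 1600/50 = 32 gives K = 16L.
Substituting into Q = 16: L^(1/2)·(16L)^(1/4) = 16.
Solving, L = 16 and K = 256.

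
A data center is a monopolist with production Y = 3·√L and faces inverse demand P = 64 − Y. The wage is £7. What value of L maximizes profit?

L* = 36

Marginal revenue from the inverse demand is MR = 64 − 2Y.
The marginal product is MP_L = 1.5·L^(-1/2).
A monopolist hires until marginal revenue product equals the wage: MR·MP_L = w.
At L, Y = 3·√L. Substituting and solving: (64 − 6·√L)·1.5·L^(-1/2) = 7 gives L = 36.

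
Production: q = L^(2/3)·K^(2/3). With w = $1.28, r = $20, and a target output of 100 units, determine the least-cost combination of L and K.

Cost minimization requires the marginal rate of technical substitution to equal the input-price ratio: MP_L/MP_K = w/r.
Here MP_L/MP_K = (2/3)·(K/L)/(2/3) = (K/L). Setting this equal to 1.28/20 = 0.064 gives K = 0.064L.
Substituting into q = 100: L^(2/3)·(0.064L)^(2/3) = 100.
Solving, L = 125 and K = 8.

L* = 125, K* = 8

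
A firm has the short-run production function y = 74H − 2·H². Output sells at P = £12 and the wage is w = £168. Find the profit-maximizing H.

H* = 15

The marginal product of H is MP_H = 74 − 4H.
A price-taking firm hires until the value of the marginal product equals the wage: P·MP_H = w, so 12·(74 − 4H) = 168.
Then 74 − 4H = 14, giving H = 15.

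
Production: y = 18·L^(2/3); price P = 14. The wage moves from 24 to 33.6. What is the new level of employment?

From P·MP_L = w with MP_L = 12·L^(-1/3), the labor demand is L(w) = (168/w)^(3).
At w = 24: L = 343. At w = 33.6: L = 125.

L* = 125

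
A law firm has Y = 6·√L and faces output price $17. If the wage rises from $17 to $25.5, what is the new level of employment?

L* = 4

From P·MP_L = w with MP_L = 3·L^(-1/2), the labor demand is L(w) = (51/w)^(2).
At w = 17: L = 9. At w = 25.5: L = 4.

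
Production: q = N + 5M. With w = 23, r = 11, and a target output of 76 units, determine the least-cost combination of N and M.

The inputs are perfect substitutes, so the firm uses whichever has the lower cost per unit of output.
Cost per unit of output via N is 23; via M it is 2.2. M is cheaper.
Producing q = 76 with M alone: N = 0, M = 15.2.

N* = 0, M* = 15.2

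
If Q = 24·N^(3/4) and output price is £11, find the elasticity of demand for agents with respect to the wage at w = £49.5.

MP_N = (3/4)·24·N^(-1/4), so P·MP_N = w gives 198·N^(-1/4) = w.
Solving, N(w) = (198/w)^(4). This is a constant-elasticity form: N ∝ w^(−4), so ε = −4.

ε = -4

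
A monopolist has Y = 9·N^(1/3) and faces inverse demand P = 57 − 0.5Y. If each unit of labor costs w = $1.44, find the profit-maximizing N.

N* = 125

Marginal revenue from the inverse demand is MR = 57 − Y.
The marginal product is MP_N = 3·N^(-2/3).
A monopolist hires until marginal revenue product equals the wage: MR·MP_N = w.
At N, Y = 9·N^(1/3). Substituting and solving: (57 − 9·N^(1/3))·3·N^(-2/3) = 1.44 gives N = 125.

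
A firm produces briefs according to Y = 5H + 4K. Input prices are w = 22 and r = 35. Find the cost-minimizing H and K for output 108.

The inputs are perfect substitutes, so the firm uses whichever has the lower cost per unit of output.
Cost per unit of output via H is w/5 = 4.4; via K it is r/4 = 8.75. H is cheaper.
Producing Y = 108 with H alone: H = 21.6, K = 0.

H* = 21.6, K* = 0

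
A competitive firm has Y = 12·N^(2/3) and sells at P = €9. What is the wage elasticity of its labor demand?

MP_N = (2/3)·12·N^(-1/3), so P·MP_N = w gives 72·N^(-1/3) = w.
Solving, N(w) = (72/w)^(3). This is a constant-elasticity form: N ∝ w^(−3), so ε = −3.

ε = -3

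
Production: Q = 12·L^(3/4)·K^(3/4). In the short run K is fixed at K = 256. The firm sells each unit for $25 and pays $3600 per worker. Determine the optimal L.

With K = 256, MP_L = (3/4)·12·L^(-1/4)·256^(3/4) = 576·L^(-1/4).
Profit maximization for a price taker requires P·MP_L = w: 25·576·L^(-1/4) = 3600.
So L^(-1/4) = 0.25, which gives L = 256.

L* = 256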